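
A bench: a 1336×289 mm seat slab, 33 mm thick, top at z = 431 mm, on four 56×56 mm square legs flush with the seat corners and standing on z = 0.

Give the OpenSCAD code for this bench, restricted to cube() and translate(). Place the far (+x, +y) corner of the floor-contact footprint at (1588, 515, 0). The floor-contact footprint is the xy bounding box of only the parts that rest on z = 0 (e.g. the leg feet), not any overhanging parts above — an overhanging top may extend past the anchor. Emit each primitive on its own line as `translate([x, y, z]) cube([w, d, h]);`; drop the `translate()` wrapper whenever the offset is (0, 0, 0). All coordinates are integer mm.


translate([252, 226, 398]) cube([1336, 289, 33]);
translate([252, 226, 0]) cube([56, 56, 398]);
translate([252, 459, 0]) cube([56, 56, 398]);
translate([1532, 226, 0]) cube([56, 56, 398]);
translate([1532, 459, 0]) cube([56, 56, 398]);


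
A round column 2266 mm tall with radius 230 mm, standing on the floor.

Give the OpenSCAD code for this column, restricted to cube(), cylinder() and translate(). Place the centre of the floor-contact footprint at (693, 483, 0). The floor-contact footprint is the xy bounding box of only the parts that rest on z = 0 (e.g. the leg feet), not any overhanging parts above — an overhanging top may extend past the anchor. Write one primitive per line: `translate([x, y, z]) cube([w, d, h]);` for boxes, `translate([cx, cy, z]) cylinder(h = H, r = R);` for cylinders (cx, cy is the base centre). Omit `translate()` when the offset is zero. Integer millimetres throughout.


translate([693, 483, 0]) cylinder(h = 2266, r = 230);


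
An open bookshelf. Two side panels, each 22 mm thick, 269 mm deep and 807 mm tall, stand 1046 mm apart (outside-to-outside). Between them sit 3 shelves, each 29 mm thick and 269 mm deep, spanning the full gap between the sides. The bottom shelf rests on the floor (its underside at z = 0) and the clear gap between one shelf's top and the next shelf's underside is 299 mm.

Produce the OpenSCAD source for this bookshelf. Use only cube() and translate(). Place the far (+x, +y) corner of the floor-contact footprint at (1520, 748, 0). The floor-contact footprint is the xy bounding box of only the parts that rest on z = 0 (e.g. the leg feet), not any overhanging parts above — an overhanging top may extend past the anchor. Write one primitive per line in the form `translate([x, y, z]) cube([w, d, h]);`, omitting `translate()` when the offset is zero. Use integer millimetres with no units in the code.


translate([474, 479, 0]) cube([22, 269, 807]);
translate([1498, 479, 0]) cube([22, 269, 807]);
translate([496, 479, 0]) cube([1002, 269, 29]);
translate([496, 479, 328]) cube([1002, 269, 29]);
translate([496, 479, 656]) cube([1002, 269, 29]);


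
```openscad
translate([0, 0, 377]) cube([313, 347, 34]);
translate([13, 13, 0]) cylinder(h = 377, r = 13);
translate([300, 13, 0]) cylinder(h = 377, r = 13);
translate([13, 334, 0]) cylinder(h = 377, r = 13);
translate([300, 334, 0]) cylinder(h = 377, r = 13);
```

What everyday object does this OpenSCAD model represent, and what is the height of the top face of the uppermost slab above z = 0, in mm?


A stool. The seat height is 411 mm.

A 313×347×34 slab at z = 377 on four corner cylinders — a stool. The seat top is 377 + 34 = 411 mm.


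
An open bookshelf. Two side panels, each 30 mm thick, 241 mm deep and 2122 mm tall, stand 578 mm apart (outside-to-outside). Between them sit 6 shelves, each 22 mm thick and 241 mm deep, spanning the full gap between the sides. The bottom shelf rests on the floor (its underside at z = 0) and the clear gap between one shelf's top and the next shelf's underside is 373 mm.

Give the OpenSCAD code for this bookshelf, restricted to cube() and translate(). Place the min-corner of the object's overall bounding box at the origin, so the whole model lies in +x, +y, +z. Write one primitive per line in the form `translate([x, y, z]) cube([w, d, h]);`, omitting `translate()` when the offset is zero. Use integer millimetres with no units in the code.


cube([30, 241, 2122]);
translate([548, 0, 0]) cube([30, 241, 2122]);
translate([30, 0, 0]) cube([518, 241, 22]);
translate([30, 0, 395]) cube([518, 241, 22]);
translate([30, 0, 790]) cube([518, 241, 22]);
translate([30, 0, 1185]) cube([518, 241, 22]);
translate([30, 0, 1580]) cube([518, 241, 22]);
translate([30, 0, 1975]) cube([518, 241, 22]);


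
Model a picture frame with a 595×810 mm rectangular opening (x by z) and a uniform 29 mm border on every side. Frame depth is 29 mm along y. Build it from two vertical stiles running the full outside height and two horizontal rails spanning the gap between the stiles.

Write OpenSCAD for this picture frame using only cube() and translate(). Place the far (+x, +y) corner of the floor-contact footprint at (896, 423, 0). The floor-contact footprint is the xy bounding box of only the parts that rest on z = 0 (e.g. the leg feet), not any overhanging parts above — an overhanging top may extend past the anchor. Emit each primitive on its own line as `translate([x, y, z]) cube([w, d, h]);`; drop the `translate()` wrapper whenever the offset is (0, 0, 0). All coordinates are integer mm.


translate([243, 394, 0]) cube([29, 29, 868]);
translate([867, 394, 0]) cube([29, 29, 868]);
translate([272, 394, 0]) cube([595, 29, 29]);
translate([272, 394, 839]) cube([595, 29, 29]);


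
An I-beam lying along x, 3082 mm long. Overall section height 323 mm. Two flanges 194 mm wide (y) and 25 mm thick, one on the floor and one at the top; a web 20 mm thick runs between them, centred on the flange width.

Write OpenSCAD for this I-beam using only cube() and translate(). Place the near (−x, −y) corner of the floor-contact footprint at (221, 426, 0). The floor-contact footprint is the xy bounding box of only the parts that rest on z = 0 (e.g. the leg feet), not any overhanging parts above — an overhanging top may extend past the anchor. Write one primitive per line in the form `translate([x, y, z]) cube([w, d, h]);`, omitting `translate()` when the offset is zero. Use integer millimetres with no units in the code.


translate([221, 426, 0]) cube([3082, 194, 25]);
translate([221, 513, 25]) cube([3082, 20, 273]);
translate([221, 426, 298]) cube([3082, 194, 25]);


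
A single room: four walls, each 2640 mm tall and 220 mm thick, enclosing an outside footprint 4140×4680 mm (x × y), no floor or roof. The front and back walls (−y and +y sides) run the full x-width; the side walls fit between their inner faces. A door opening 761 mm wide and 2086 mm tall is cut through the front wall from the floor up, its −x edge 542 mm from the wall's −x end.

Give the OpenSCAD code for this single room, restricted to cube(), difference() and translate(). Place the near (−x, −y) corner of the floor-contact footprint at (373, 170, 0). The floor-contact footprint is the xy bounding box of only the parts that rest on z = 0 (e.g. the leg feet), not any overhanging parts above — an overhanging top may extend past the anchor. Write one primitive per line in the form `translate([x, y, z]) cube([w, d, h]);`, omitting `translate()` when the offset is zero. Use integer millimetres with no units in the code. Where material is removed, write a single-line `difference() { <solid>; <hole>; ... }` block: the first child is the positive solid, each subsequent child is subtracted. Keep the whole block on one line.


difference() { translate([373, 170, 0]) cube([4140, 220, 2640]); translate([915, 170, 0]) cube([761, 220, 2086]); }
translate([373, 4630, 0]) cube([4140, 220, 2640]);
translate([373, 390, 0]) cube([220, 4240, 2640]);
translate([4293, 390, 0]) cube([220, 4240, 2640]);


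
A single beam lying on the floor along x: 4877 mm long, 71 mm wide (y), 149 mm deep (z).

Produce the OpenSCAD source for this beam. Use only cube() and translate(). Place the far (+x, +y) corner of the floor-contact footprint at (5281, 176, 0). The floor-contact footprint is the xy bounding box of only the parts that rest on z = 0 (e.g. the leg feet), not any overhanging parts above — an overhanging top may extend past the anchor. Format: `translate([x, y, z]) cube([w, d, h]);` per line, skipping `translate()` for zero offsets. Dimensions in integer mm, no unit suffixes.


translate([404, 105, 0]) cube([4877, 71, 149]);


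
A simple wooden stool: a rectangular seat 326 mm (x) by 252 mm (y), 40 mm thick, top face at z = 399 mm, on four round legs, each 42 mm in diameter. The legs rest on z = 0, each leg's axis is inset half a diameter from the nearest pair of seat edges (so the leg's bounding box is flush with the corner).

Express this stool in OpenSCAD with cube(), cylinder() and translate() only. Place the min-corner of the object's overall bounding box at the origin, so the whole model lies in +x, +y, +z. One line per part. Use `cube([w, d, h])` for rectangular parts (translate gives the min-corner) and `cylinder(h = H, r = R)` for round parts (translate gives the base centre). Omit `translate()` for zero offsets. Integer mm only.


translate([0, 0, 359]) cube([326, 252, 40]);
translate([21, 21, 0]) cylinder(h = 359, r = 21);
translate([305, 21, 0]) cylinder(h = 359, r = 21);
translate([21, 231, 0]) cylinder(h = 359, r = 21);
translate([305, 231, 0]) cylinder(h = 359, r = 21);


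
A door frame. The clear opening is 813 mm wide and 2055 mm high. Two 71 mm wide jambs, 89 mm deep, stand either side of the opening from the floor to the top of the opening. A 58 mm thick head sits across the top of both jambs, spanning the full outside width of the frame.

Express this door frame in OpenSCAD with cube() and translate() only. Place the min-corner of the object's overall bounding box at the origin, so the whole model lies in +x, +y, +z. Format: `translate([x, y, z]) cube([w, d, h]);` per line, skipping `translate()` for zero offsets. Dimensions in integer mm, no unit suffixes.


cube([71, 89, 2055]);
translate([884, 0, 0]) cube([71, 89, 2055]);
translate([0, 0, 2055]) cube([955, 89, 58]);


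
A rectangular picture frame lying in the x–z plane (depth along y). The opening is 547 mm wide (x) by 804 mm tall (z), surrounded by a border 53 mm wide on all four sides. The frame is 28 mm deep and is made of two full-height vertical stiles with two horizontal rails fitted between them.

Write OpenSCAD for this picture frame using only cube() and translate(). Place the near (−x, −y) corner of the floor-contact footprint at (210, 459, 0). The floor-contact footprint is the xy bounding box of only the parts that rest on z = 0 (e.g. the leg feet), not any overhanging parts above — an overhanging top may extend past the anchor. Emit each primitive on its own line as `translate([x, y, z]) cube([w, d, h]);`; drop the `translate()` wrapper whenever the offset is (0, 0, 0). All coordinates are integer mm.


translate([210, 459, 0]) cube([53, 28, 910]);
translate([810, 459, 0]) cube([53, 28, 910]);
translate([263, 459, 0]) cube([547, 28, 53]);
translate([263, 459, 857]) cube([547, 28, 53]);


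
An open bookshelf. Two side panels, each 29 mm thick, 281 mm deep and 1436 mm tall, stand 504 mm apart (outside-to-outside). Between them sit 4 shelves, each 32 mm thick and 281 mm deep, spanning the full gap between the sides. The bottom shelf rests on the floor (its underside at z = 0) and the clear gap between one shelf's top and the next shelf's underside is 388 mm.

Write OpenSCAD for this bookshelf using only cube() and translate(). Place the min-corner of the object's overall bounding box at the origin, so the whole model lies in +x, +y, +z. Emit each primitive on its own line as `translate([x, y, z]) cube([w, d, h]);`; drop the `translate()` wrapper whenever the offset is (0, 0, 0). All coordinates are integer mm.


cube([29, 281, 1436]);
translate([475, 0, 0]) cube([29, 281, 1436]);
translate([29, 0, 0]) cube([446, 281, 32]);
translate([29, 0, 420]) cube([446, 281, 32]);
translate([29, 0, 840]) cube([446, 281, 32]);
translate([29, 0, 1260]) cube([446, 281, 32]);


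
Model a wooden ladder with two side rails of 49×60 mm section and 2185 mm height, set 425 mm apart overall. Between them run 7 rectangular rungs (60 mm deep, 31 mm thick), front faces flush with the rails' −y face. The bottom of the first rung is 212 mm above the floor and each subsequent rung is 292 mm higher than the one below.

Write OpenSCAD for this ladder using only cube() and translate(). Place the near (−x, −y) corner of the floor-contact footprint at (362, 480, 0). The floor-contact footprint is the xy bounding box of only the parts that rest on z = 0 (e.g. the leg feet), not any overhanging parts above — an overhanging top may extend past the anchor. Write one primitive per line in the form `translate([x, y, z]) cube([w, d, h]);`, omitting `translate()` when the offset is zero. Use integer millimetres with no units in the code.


// rung span = 425 - 2*49 = 327
// rung[k] z = 212 + k*292
translate([362, 480, 0]) cube([49, 60, 2185]);
translate([738, 480, 0]) cube([49, 60, 2185]);
translate([411, 480, 212]) cube([327, 60, 31]);
translate([411, 480, 504]) cube([327, 60, 31]);
translate([411, 480, 796]) cube([327, 60, 31]);
translate([411, 480, 1088]) cube([327, 60, 31]);
translate([411, 480, 1380]) cube([327, 60, 31]);
translate([411, 480, 1672]) cube([327, 60, 31]);
translate([411, 480, 1964]) cube([327, 60, 31]);


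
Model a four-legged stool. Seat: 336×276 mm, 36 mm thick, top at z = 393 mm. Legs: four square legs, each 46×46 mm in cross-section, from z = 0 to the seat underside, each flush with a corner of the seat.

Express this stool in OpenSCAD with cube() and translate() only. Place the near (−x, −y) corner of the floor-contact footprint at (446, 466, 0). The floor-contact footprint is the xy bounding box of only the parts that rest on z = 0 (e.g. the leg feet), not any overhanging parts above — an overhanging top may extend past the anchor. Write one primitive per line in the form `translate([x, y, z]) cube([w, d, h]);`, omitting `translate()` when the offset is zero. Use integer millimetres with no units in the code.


translate([446, 466, 357]) cube([336, 276, 36]);
translate([446, 466, 0]) cube([46, 46, 357]);
translate([736, 466, 0]) cube([46, 46, 357]);
translate([446, 696, 0]) cube([46, 46, 357]);
translate([736, 696, 0]) cube([46, 46, 357]);


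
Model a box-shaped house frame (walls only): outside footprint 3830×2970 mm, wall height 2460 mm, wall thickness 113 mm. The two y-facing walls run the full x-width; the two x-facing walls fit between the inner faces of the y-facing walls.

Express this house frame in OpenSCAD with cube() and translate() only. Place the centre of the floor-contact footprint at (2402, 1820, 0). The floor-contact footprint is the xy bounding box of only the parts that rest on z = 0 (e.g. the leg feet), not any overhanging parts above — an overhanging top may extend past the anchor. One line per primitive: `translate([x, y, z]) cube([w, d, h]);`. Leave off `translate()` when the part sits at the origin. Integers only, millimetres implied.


translate([487, 335, 0]) cube([3830, 113, 2460]);
translate([487, 3192, 0]) cube([3830, 113, 2460]);
translate([487, 448, 0]) cube([113, 2744, 2460]);
translate([4204, 448, 0]) cube([113, 2744, 2460]);


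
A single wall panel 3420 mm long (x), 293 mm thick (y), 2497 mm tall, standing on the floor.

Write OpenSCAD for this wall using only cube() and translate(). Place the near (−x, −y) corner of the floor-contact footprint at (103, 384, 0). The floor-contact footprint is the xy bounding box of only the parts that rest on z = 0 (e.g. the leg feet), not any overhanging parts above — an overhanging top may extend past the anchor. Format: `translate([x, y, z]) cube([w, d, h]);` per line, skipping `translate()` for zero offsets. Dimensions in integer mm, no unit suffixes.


translate([103, 384, 0]) cube([3420, 293, 2497]);


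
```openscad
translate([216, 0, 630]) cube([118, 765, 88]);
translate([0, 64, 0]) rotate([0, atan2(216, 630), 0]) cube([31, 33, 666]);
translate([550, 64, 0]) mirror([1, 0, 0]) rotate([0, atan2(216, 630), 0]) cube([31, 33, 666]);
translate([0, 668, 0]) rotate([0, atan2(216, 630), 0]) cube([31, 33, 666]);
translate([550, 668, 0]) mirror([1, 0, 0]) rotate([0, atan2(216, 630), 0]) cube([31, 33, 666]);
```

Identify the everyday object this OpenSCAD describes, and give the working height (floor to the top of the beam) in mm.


A sawhorse. The overall height is 718 mm.

A beam across two mirrored pairs of raked legs — a sawhorse. The beam's underside is at z = 630 (matching the legs' vertical rise in atan2(216, 630)) and the beam is 88 mm tall, so its top is at 630 + 88 = 718 mm. The raked legs top out at the beam's underside, so that is the highest point.


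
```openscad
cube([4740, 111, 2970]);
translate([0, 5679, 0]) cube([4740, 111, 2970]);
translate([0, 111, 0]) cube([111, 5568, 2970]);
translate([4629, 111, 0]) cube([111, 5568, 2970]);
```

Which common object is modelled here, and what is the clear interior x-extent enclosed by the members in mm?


A house (or room) frame. The interior width is 4518 mm.

Four 2970 mm walls enclosing a rectangle with no floor or roof — a room or house frame. Outside width is 4740 mm and wall thickness is 111 mm, so the interior width is 4740 − 2 × 111 = 4518 mm.


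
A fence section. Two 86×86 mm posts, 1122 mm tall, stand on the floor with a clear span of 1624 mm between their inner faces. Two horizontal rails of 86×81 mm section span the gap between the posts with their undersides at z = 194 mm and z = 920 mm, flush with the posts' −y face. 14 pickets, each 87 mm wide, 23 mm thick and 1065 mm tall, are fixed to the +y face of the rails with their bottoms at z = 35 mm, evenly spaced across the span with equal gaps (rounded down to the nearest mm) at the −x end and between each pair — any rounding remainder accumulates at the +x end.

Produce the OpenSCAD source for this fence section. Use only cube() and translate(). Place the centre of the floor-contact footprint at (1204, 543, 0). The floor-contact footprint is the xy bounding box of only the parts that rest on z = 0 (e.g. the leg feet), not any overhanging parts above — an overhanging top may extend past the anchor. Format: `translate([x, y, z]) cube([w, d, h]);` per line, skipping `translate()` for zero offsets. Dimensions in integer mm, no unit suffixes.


translate([306, 500, 0]) cube([86, 86, 1122]);
translate([2016, 500, 0]) cube([86, 86, 1122]);
translate([392, 500, 194]) cube([1624, 86, 81]);
translate([392, 500, 920]) cube([1624, 86, 81]);
translate([419, 586, 35]) cube([87, 23, 1065]);
translate([533, 586, 35]) cube([87, 23, 1065]);
translate([647, 586, 35]) cube([87, 23, 1065]);
translate([761, 586, 35]) cube([87, 23, 1065]);
translate([875, 586, 35]) cube([87, 23, 1065]);
translate([989, 586, 35]) cube([87, 23, 1065]);
translate([1103, 586, 35]) cube([87, 23, 1065]);
translate([1217, 586, 35]) cube([87, 23, 1065]);
translate([1331, 586, 35]) cube([87, 23, 1065]);
translate([1445, 586, 35]) cube([87, 23, 1065]);
translate([1559, 586, 35]) cube([87, 23, 1065]);
translate([1673, 586, 35]) cube([87, 23, 1065]);
translate([1787, 586, 35]) cube([87, 23, 1065]);
translate([1901, 586, 35]) cube([87, 23, 1065]);


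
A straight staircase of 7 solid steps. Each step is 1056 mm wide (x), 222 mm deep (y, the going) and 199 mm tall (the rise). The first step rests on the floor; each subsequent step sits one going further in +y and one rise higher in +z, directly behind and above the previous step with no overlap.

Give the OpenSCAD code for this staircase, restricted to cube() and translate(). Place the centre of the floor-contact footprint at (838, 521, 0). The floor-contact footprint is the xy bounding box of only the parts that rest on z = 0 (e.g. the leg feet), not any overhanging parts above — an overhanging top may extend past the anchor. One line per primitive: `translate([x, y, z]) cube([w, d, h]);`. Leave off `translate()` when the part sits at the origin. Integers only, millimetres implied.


translate([310, 410, 0]) cube([1056, 222, 199]);
translate([310, 632, 199]) cube([1056, 222, 199]);
translate([310, 854, 398]) cube([1056, 222, 199]);
translate([310, 1076, 597]) cube([1056, 222, 199]);
translate([310, 1298, 796]) cube([1056, 222, 199]);
translate([310, 1520, 995]) cube([1056, 222, 199]);
translate([310, 1742, 1194]) cube([1056, 222, 199]);


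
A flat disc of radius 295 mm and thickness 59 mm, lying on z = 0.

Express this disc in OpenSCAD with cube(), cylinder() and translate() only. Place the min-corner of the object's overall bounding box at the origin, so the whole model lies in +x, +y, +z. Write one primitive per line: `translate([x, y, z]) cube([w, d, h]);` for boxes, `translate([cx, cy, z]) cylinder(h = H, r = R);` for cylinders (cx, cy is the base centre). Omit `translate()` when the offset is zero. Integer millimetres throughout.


translate([295, 295, 0]) cylinder(h = 59, r = 295);


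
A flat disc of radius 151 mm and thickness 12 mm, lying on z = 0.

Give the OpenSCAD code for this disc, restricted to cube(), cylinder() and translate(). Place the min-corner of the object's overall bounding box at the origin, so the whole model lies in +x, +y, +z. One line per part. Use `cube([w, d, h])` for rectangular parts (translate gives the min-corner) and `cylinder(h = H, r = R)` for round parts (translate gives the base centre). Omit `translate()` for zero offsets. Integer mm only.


translate([151, 151, 0]) cylinder(h = 12, r = 151);


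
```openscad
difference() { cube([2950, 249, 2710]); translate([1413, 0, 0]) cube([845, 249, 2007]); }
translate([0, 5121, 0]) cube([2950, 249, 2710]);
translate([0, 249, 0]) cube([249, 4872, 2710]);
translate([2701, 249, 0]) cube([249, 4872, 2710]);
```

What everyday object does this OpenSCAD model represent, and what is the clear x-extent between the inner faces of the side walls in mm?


A single room. The interior width is 2452 mm.

Four walls enclosing a rectangle with a door in the front wall — a room. Outside width 2950 minus two 249 mm walls gives 2452 mm.


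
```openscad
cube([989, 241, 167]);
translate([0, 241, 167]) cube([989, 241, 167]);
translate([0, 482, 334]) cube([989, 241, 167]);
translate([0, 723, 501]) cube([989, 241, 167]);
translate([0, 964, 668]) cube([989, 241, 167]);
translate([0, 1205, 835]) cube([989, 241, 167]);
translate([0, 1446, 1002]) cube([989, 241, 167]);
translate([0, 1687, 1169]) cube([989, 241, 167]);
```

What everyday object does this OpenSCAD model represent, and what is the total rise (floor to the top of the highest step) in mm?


A staircase. The total rise is 1336 mm.

8 identical blocks, each offset up and back from the previous — a staircase. Each step is 167 mm tall and there are 8 of them, so the total rise is 8 × 167 = 1336 mm.


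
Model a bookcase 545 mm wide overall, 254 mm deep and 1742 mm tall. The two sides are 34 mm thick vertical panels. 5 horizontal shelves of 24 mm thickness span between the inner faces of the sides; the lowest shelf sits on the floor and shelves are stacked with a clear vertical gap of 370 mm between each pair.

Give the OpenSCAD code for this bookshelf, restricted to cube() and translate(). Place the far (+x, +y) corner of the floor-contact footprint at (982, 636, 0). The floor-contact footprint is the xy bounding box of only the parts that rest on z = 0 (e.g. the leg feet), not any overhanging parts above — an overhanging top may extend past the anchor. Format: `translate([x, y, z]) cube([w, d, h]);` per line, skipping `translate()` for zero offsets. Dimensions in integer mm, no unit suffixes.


translate([437, 382, 0]) cube([34, 254, 1742]);
translate([948, 382, 0]) cube([34, 254, 1742]);
translate([471, 382, 0]) cube([477, 254, 24]);
translate([471, 382, 394]) cube([477, 254, 24]);
translate([471, 382, 788]) cube([477, 254, 24]);
translate([471, 382, 1182]) cube([477, 254, 24]);
translate([471, 382, 1576]) cube([477, 254, 24]);


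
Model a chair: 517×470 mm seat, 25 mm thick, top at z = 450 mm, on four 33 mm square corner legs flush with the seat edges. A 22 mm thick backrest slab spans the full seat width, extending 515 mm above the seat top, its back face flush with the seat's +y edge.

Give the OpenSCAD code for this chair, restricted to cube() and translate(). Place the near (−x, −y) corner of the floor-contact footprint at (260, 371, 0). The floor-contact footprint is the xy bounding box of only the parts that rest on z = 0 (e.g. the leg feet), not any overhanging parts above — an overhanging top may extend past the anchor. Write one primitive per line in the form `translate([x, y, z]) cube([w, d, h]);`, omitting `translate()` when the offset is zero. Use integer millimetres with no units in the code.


translate([260, 371, 425]) cube([517, 470, 25]);
translate([260, 371, 0]) cube([33, 33, 425]);
translate([744, 371, 0]) cube([33, 33, 425]);
translate([260, 808, 0]) cube([33, 33, 425]);
translate([744, 808, 0]) cube([33, 33, 425]);
translate([260, 819, 450]) cube([517, 22, 515]);


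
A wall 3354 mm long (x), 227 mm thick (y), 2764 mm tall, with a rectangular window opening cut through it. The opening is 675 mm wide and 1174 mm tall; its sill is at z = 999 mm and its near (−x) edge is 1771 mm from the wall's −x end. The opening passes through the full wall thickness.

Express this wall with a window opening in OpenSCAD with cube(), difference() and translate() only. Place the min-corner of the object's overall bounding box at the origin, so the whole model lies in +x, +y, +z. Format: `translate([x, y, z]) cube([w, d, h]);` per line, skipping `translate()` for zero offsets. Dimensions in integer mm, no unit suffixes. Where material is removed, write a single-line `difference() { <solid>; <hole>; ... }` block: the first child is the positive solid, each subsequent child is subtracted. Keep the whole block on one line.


difference() { cube([3354, 227, 2764]); translate([1771, 0, 999]) cube([675, 227, 1174]); }


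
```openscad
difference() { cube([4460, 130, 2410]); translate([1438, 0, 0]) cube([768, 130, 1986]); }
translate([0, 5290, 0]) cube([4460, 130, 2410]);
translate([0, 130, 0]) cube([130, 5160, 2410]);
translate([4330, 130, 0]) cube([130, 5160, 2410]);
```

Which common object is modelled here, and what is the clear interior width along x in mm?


A single room. The interior width is 4200 mm.

Four walls enclosing a rectangle with a door in the front wall — a room. Outside width 4460 minus two 130 mm walls gives 4200 mm.


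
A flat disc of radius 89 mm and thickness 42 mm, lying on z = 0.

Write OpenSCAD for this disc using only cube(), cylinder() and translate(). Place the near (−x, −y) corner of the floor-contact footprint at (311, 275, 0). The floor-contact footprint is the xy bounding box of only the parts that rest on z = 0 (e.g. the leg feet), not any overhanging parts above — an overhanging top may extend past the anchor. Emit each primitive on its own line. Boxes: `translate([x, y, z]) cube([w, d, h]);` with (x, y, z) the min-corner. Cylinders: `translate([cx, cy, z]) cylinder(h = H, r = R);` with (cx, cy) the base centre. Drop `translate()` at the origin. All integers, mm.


translate([400, 364, 0]) cylinder(h = 42, r = 89);


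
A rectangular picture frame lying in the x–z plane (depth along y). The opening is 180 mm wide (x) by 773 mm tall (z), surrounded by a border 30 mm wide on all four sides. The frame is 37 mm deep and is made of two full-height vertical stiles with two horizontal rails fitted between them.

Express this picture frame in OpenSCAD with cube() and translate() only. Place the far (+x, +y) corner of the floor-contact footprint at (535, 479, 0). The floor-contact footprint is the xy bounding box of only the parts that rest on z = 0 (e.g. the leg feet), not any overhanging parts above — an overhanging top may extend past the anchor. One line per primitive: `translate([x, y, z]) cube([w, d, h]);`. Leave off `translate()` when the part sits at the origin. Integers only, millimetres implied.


translate([295, 442, 0]) cube([30, 37, 833]);
translate([505, 442, 0]) cube([30, 37, 833]);
translate([325, 442, 0]) cube([180, 37, 30]);
translate([325, 442, 803]) cube([180, 37, 30]);


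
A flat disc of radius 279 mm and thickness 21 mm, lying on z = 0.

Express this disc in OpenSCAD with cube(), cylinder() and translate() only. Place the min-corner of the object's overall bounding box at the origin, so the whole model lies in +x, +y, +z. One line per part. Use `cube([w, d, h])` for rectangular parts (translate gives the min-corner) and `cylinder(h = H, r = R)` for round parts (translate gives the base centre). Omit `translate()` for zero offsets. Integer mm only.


translate([279, 279, 0]) cylinder(h = 21, r = 279);


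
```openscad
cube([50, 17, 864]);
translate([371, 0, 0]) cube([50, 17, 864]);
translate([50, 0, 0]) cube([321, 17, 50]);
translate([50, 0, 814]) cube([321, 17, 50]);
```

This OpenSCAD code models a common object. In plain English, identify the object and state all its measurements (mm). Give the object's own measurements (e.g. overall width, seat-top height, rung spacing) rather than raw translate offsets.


A rectangular picture frame lying in the x–z plane (depth along y). The opening is 321 mm wide (x) by 764 mm tall (z), surrounded by a border 50 mm wide on all four sides. The frame is 17 mm deep and is made of two full-height vertical stiles with two horizontal rails fitted between them.


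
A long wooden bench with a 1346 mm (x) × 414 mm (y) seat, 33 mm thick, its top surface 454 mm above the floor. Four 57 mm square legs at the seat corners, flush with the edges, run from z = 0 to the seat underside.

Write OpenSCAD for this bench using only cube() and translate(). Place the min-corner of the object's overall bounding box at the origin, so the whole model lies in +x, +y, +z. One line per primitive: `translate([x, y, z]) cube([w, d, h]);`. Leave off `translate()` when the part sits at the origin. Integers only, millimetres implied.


// leg_h = 454 − 33 = 421
translate([0, 0, 421]) cube([1346, 414, 33]);
cube([57, 57, 421]);
translate([0, 357, 0]) cube([57, 57, 421]);
translate([1289, 0, 0]) cube([57, 57, 421]);
translate([1289, 357, 0]) cube([57, 57, 421]);


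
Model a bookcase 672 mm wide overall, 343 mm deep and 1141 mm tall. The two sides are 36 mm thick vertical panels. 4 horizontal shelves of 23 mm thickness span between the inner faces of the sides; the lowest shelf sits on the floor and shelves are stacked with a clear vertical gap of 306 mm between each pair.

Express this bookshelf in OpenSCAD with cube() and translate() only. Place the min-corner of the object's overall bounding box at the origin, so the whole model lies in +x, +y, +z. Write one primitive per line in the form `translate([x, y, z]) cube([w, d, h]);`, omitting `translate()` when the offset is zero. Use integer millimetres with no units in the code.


cube([36, 343, 1141]);
translate([636, 0, 0]) cube([36, 343, 1141]);
translate([36, 0, 0]) cube([600, 343, 23]);
translate([36, 0, 329]) cube([600, 343, 23]);
translate([36, 0, 658]) cube([600, 343, 23]);
translate([36, 0, 987]) cube([600, 343, 23]);


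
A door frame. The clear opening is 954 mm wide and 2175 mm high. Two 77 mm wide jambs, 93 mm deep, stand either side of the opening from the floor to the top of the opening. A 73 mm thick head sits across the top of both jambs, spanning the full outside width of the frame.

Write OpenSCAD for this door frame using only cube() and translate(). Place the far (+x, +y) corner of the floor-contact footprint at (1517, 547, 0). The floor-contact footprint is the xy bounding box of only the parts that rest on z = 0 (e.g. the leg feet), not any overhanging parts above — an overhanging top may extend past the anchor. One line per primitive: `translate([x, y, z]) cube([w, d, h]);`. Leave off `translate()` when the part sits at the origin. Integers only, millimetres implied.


translate([409, 454, 0]) cube([77, 93, 2175]);
translate([1440, 454, 0]) cube([77, 93, 2175]);
translate([409, 454, 2175]) cube([1108, 93, 73]);


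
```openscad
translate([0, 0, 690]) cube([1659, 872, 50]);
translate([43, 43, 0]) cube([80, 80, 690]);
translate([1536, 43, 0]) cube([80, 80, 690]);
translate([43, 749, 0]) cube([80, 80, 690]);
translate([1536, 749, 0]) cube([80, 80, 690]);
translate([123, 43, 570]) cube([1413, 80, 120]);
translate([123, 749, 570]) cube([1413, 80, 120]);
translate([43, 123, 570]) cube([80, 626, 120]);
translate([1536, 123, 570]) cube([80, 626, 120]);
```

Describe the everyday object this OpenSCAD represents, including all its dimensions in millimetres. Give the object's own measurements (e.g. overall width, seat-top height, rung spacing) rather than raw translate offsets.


A rectangular dining table. The top is 1659×872×50 mm with its upper surface at z = 740 mm. It stands on four 80×80 mm square legs, each inset 43 mm from the nearest pair of top edges, running from the floor to the underside of the top. Four apron rails, 80 mm thick and 120 mm tall, run between adjacent legs with their top edges flush with the underside of the top and their outer faces flush with the legs' outer faces.


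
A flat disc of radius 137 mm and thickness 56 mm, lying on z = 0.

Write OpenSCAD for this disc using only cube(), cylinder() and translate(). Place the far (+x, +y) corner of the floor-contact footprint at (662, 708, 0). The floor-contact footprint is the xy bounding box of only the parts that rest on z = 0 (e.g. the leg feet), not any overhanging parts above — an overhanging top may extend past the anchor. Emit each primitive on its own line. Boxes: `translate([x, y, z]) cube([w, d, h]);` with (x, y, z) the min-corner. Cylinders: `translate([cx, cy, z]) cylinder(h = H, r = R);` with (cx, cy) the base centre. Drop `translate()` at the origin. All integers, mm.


translate([525, 571, 0]) cylinder(h = 56, r = 137);


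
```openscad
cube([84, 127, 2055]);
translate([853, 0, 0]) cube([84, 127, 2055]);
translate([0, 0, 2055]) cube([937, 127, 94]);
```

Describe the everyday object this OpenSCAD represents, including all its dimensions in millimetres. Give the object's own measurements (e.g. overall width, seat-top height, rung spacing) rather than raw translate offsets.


A door frame. The clear opening is 769 mm wide and 2055 mm high. Two 84 mm wide jambs, 127 mm deep, stand either side of the opening from the floor to the top of the opening. A 94 mm thick head sits across the top of both jambs, spanning the full outside width of the frame.


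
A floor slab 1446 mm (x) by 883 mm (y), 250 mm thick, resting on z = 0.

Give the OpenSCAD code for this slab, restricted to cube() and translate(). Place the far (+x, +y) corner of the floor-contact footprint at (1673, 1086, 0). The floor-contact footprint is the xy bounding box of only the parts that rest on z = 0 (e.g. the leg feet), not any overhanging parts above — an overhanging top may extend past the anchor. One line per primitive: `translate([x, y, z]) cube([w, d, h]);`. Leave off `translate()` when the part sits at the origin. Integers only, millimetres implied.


translate([227, 203, 0]) cube([1446, 883, 250]);


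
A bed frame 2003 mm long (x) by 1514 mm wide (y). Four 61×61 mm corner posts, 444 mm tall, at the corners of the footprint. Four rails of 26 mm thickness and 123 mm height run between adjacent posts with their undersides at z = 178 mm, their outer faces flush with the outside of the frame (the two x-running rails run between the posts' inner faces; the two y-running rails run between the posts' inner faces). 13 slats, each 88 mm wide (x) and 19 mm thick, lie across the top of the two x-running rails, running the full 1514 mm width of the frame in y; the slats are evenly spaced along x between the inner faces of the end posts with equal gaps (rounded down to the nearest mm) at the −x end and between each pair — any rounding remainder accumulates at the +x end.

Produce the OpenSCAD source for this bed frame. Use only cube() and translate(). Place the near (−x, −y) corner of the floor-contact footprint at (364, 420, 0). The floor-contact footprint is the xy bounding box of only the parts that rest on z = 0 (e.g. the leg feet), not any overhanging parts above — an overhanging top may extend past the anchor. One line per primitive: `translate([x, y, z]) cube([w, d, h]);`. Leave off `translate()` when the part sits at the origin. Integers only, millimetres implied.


translate([364, 420, 0]) cube([61, 61, 444]);
translate([364, 1873, 0]) cube([61, 61, 444]);
translate([2306, 420, 0]) cube([61, 61, 444]);
translate([2306, 1873, 0]) cube([61, 61, 444]);
translate([425, 420, 178]) cube([1881, 26, 123]);
translate([425, 1908, 178]) cube([1881, 26, 123]);
translate([364, 481, 178]) cube([26, 1392, 123]);
translate([2341, 481, 178]) cube([26, 1392, 123]);
translate([477, 420, 301]) cube([88, 1514, 19]);
translate([617, 420, 301]) cube([88, 1514, 19]);
translate([757, 420, 301]) cube([88, 1514, 19]);
translate([897, 420, 301]) cube([88, 1514, 19]);
translate([1037, 420, 301]) cube([88, 1514, 19]);
translate([1177, 420, 301]) cube([88, 1514, 19]);
translate([1317, 420, 301]) cube([88, 1514, 19]);
translate([1457, 420, 301]) cube([88, 1514, 19]);
translate([1597, 420, 301]) cube([88, 1514, 19]);
translate([1737, 420, 301]) cube([88, 1514, 19]);
translate([1877, 420, 301]) cube([88, 1514, 19]);
translate([2017, 420, 301]) cube([88, 1514, 19]);
translate([2157, 420, 301]) cube([88, 1514, 19]);


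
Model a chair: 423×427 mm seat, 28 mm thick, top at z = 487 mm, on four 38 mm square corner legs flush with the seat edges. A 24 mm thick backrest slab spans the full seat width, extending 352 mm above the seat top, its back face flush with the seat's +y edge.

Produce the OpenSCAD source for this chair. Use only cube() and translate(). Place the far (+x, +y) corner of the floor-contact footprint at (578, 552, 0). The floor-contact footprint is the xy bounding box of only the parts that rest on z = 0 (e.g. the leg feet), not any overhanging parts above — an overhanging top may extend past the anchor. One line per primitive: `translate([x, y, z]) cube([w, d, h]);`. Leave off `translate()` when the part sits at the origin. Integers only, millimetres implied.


translate([155, 125, 459]) cube([423, 427, 28]);
translate([155, 125, 0]) cube([38, 38, 459]);
translate([540, 125, 0]) cube([38, 38, 459]);
translate([155, 514, 0]) cube([38, 38, 459]);
translate([540, 514, 0]) cube([38, 38, 459]);
translate([155, 528, 487]) cube([423, 24, 352]);


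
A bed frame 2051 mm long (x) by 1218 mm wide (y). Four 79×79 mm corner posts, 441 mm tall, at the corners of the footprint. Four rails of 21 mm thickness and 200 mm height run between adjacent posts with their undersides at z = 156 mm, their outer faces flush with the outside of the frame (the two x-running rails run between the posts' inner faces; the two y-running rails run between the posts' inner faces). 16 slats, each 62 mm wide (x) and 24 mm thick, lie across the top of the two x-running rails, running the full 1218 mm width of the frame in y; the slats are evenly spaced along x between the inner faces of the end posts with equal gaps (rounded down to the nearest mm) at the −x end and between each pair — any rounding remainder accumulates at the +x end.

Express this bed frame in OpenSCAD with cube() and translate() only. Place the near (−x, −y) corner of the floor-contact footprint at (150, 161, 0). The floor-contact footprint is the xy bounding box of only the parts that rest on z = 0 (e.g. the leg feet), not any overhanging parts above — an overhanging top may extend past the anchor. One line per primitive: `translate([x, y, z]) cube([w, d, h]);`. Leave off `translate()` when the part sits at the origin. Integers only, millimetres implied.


translate([150, 161, 0]) cube([79, 79, 441]);
translate([150, 1300, 0]) cube([79, 79, 441]);
translate([2122, 161, 0]) cube([79, 79, 441]);
translate([2122, 1300, 0]) cube([79, 79, 441]);
translate([229, 161, 156]) cube([1893, 21, 200]);
translate([229, 1358, 156]) cube([1893, 21, 200]);
translate([150, 240, 156]) cube([21, 1060, 200]);
translate([2180, 240, 156]) cube([21, 1060, 200]);
translate([282, 161, 356]) cube([62, 1218, 24]);
translate([397, 161, 356]) cube([62, 1218, 24]);
translate([512, 161, 356]) cube([62, 1218, 24]);
translate([627, 161, 356]) cube([62, 1218, 24]);
translate([742, 161, 356]) cube([62, 1218, 24]);
translate([857, 161, 356]) cube([62, 1218, 24]);
translate([972, 161, 356]) cube([62, 1218, 24]);
translate([1087, 161, 356]) cube([62, 1218, 24]);
translate([1202, 161, 356]) cube([62, 1218, 24]);
translate([1317, 161, 356]) cube([62, 1218, 24]);
translate([1432, 161, 356]) cube([62, 1218, 24]);
translate([1547, 161, 356]) cube([62, 1218, 24]);
translate([1662, 161, 356]) cube([62, 1218, 24]);
translate([1777, 161, 356]) cube([62, 1218, 24]);
translate([1892, 161, 356]) cube([62, 1218, 24]);
translate([2007, 161, 356]) cube([62, 1218, 24]);
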